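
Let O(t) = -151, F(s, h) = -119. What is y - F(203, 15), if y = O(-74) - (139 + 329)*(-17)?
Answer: 7924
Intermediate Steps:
y = 7805 (y = -151 - (139 + 329)*(-17) = -151 - 468*(-17) = -151 - 1*(-7956) = -151 + 7956 = 7805)
y - F(203, 15) = 7805 - 1*(-119) = 7805 + 119 = 7924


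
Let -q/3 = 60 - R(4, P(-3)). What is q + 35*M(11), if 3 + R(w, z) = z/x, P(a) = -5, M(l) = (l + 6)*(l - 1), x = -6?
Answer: 11527/2 ≈ 5763.5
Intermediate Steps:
M(l) = (-1 + l)*(6 + l) (M(l) = (6 + l)*(-1 + l) = (-1 + l)*(6 + l))
R(w, z) = -3 - z/6 (R(w, z) = -3 + z/(-6) = -3 + z*(-1/6) = -3 - z/6)
q = -373/2 (q = -3*(60 - (-3 - 1/6*(-5))) = -3*(60 - (-3 + 5/6)) = -3*(60 - 1*(-13/6)) = -3*(60 + 13/6) = -3*373/6 = -373/2 ≈ -186.50)
q + 35*M(11) = -373/2 + 35*(-6 + 11**2 + 5*11) = -373/2 + 35*(-6 + 121 + 55) = -373/2 + 35*170 = -373/2 + 5950 = 11527/2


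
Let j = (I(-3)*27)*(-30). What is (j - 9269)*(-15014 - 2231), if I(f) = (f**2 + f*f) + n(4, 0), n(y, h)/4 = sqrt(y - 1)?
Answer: 411276005 + 55873800*sqrt(3) ≈ 5.0805e+8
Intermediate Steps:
n(y, h) = 4*sqrt(-1 + y) (n(y, h) = 4*sqrt(y - 1) = 4*sqrt(-1 + y))
I(f) = 2*f**2 + 4*sqrt(3) (I(f) = (f**2 + f*f) + 4*sqrt(-1 + 4) = (f**2 + f**2) + 4*sqrt(3) = 2*f**2 + 4*sqrt(3))
j = -14580 - 3240*sqrt(3) (j = ((2*(-3)**2 + 4*sqrt(3))*27)*(-30) = ((2*9 + 4*sqrt(3))*27)*(-30) = ((18 + 4*sqrt(3))*27)*(-30) = (486 + 108*sqrt(3))*(-30) = -14580 - 3240*sqrt(3) ≈ -20192.)
(j - 9269)*(-15014 - 2231) = ((-14580 - 3240*sqrt(3)) - 9269)*(-15014 - 2231) = (-23849 - 3240*sqrt(3))*(-17245) = 411276005 + 55873800*sqrt(3)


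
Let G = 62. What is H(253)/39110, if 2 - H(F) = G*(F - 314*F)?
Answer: 490972/3911 ≈ 125.54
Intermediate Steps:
H(F) = 2 + 19406*F (H(F) = 2 - 62*(F - 314*F) = 2 - 62*(-313*F) = 2 - (-19406)*F = 2 + 19406*F)
H(253)/39110 = (2 + 19406*253)/39110 = (2 + 4909718)*(1/39110) = 4909720*(1/39110) = 490972/3911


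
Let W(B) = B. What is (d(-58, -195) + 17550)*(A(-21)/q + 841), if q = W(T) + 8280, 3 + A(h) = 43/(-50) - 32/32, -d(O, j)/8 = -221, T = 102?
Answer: 1134812911921/69850 ≈ 1.6246e+7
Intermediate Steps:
d(O, j) = 1768 (d(O, j) = -8*(-221) = 1768)
A(h) = -243/50 (A(h) = -3 + (43/(-50) - 32/32) = -3 + (43*(-1/50) - 32*1/32) = -3 + (-43/50 - 1) = -3 - 93/50 = -243/50)
q = 8382 (q = 102 + 8280 = 8382)
(d(-58, -195) + 17550)*(A(-21)/q + 841) = (1768 + 17550)*(-243/50/8382 + 841) = 19318*(-243/50*1/8382 + 841) = 19318*(-81/139700 + 841) = 19318*(117487619/139700) = 1134812911921/69850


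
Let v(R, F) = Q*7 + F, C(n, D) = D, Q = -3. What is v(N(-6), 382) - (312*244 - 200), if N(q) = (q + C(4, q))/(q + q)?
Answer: -75567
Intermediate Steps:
N(q) = 1 (N(q) = (q + q)/(q + q) = (2*q)/((2*q)) = (2*q)*(1/(2*q)) = 1)
v(R, F) = -21 + F (v(R, F) = -3*7 + F = -21 + F)
v(N(-6), 382) - (312*244 - 200) = (-21 + 382) - (312*244 - 200) = 361 - (76128 - 200) = 361 - 1*75928 = 361 - 75928 = -75567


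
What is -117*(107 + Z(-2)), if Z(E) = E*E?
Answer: -12987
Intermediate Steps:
Z(E) = E²
-117*(107 + Z(-2)) = -117*(107 + (-2)²) = -117*(107 + 4) = -117*111 = -12987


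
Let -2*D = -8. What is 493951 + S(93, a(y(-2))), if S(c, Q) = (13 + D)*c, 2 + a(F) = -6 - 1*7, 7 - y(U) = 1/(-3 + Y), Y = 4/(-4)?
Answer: 495532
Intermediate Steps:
D = 4 (D = -1/2*(-8) = 4)
Y = -1 (Y = 4*(-1/4) = -1)
y(U) = 29/4 (y(U) = 7 - 1/(-3 - 1) = 7 - 1/(-4) = 7 - 1*(-1/4) = 7 + 1/4 = 29/4)
a(F) = -15 (a(F) = -2 + (-6 - 1*7) = -2 + (-6 - 7) = -2 - 13 = -15)
S(c, Q) = 17*c (S(c, Q) = (13 + 4)*c = 17*c)
493951 + S(93, a(y(-2))) = 493951 + 17*93 = 493951 + 1581 = 495532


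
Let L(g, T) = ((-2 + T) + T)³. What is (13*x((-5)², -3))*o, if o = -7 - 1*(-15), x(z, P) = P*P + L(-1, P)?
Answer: -52312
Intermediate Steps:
L(g, T) = (-2 + 2*T)³
x(z, P) = P² + 8*(-1 + P)³ (x(z, P) = P*P + 8*(-1 + P)³ = P² + 8*(-1 + P)³)
o = 8 (o = -7 + 15 = 8)
(13*x((-5)², -3))*o = (13*((-3)² + 8*(-1 - 3)³))*8 = (13*(9 + 8*(-4)³))*8 = (13*(9 + 8*(-64)))*8 = (13*(9 - 512))*8 = (13*(-503))*8 = -6539*8 = -52312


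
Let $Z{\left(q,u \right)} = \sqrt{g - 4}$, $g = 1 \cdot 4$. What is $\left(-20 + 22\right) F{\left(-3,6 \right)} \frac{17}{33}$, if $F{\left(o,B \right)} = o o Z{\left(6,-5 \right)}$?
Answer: $0$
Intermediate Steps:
$g = 4$
$Z{\left(q,u \right)} = 0$ ($Z{\left(q,u \right)} = \sqrt{4 - 4} = \sqrt{0} = 0$)
$F{\left(o,B \right)} = 0$ ($F{\left(o,B \right)} = o o 0 = o^{2} \cdot 0 = 0$)
$\left(-20 + 22\right) F{\left(-3,6 \right)} \frac{17}{33} = \left(-20 + 22\right) 0 \cdot \frac{17}{33} = 2 \cdot 0 \cdot 17 \cdot \frac{1}{33} = 0 \cdot \frac{17}{33} = 0$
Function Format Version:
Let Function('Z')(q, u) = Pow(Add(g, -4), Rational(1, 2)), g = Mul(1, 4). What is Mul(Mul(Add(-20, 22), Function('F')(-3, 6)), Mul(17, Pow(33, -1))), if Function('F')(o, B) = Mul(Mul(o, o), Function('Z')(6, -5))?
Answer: 0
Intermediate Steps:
g = 4
Function('Z')(q, u) = 0 (Function('Z')(q, u) = Pow(Add(4, -4), Rational(1, 2)) = Pow(0, Rational(1, 2)) = 0)
Function('F')(o, B) = 0 (Function('F')(o, B) = Mul(Mul(o, o), 0) = Mul(Pow(o, 2), 0) = 0)
Mul(Mul(Add(-20, 22), Function('F')(-3, 6)), Mul(17, Pow(33, -1))) = Mul(Mul(Add(-20, 22), 0), Mul(17, Pow(33, -1))) = Mul(Mul(2, 0), Mul(17, Rational(1, 33))) = Mul(0, Rational(17, 33)) = 0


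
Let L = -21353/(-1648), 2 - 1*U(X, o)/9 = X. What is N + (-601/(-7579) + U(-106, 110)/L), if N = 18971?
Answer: 3082313455554/161834387 ≈ 19046.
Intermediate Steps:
U(X, o) = 18 - 9*X
L = 21353/1648 (L = -21353*(-1/1648) = 21353/1648 ≈ 12.957)
N + (-601/(-7579) + U(-106, 110)/L) = 18971 + (-601/(-7579) + (18 - 9*(-106))/(21353/1648)) = 18971 + (-601*(-1/7579) + (18 + 954)*(1648/21353)) = 18971 + (601/7579 + 972*(1648/21353)) = 18971 + (601/7579 + 1601856/21353) = 18971 + 12153299777/161834387 = 3082313455554/161834387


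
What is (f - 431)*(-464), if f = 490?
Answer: -27376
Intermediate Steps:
(f - 431)*(-464) = (490 - 431)*(-464) = 59*(-464) = -27376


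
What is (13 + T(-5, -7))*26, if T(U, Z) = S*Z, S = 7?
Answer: -936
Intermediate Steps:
T(U, Z) = 7*Z
(13 + T(-5, -7))*26 = (13 + 7*(-7))*26 = (13 - 49)*26 = -36*26 = -936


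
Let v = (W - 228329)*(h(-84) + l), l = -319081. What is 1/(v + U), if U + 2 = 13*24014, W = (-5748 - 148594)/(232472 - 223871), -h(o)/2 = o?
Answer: 8601/626351666659003 ≈ 1.3732e-11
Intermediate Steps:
h(o) = -2*o
W = -154342/8601 ≈ -17.945
U = 312180 (U = -2 + 13*24014 = -2 + 312182 = 312180)
v = 626348981598823/8601 (v = (-154342/8601 - 228329)*(-2*(-84) - 319081) = -1964012071*(168 - 319081)/8601 = -1964012071/8601*(-318913) = 626348981598823/8601 ≈ 7.2823e+10)
1/(v + U) = 1/(626348981598823/8601 + 312180) = 1/(626351666659003/8601) = 8601/626351666659003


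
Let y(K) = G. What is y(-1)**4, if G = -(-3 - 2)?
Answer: 625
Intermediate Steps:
G = 5 (G = -1*(-5) = 5)
y(K) = 5
y(-1)**4 = 5**4 = 625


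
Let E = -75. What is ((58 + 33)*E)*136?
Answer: -928200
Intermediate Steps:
((58 + 33)*E)*136 = ((58 + 33)*(-75))*136 = (91*(-75))*136 = -6825*136 = -928200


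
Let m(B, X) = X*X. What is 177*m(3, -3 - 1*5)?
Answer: 11328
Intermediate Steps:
m(B, X) = X²
177*m(3, -3 - 1*5) = 177*(-3 - 1*5)² = 177*(-3 - 5)² = 177*(-8)² = 177*64 = 11328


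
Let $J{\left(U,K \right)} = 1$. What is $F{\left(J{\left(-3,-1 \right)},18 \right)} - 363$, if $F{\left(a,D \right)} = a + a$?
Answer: $-361$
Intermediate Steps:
$F{\left(a,D \right)} = 2 a$
$F{\left(J{\left(-3,-1 \right)},18 \right)} - 363 = 2 \cdot 1 - 363 = 2 - 363 = -361$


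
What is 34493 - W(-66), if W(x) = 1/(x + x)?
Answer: 4553077/132 ≈ 34493.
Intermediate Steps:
W(x) = 1/(2*x)
34493 - W(-66) = 34493 - 1/(2*(-66)) = 34493 - (-1)/(2*66) = 34493 - 1*(-1/132) = 34493 + 1/132 = 4553077/132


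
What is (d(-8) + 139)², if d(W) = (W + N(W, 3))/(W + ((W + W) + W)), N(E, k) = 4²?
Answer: 308025/16 ≈ 19252.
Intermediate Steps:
N(E, k) = 16
d(W) = (16 + W)/(4*W) (d(W) = (W + 16)/(W + ((W + W) + W)) = (16 + W)/(W + (2*W + W)) = (16 + W)/(W + 3*W) = (16 + W)/((4*W)) = (16 + W)*(1/(4*W)) = (16 + W)/(4*W))
(d(-8) + 139)² = ((¼)*(16 - 8)/(-8) + 139)² = ((¼)*(-⅛)*8 + 139)² = (-¼ + 139)² = (555/4)² = 308025/16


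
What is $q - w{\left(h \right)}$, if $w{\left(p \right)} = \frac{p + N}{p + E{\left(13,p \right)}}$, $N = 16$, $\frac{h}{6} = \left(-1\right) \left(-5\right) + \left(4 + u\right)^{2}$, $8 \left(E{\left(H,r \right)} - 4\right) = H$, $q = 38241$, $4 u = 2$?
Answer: $\frac{48067597}{1257} \approx 38240.0$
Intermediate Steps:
$u = \frac{1}{2}$ ($u = \frac{1}{4} \cdot 2 = \frac{1}{2} \approx 0.5$)
$E{\left(H,r \right)} = 4 + \frac{H}{8}$
$h = \frac{303}{2}$ ($h = 6 \left(\left(-1\right) \left(-5\right) + \left(4 + \frac{1}{2}\right)^{2}\right) = 6 \left(5 + \left(\frac{9}{2}\right)^{2}\right) = 6 \left(5 + \frac{81}{4}\right) = 6 \cdot \frac{101}{4} = \frac{303}{2} \approx 151.5$)
$w{\left(p \right)} = \frac{16 + p}{\frac{45}{8} + p}$ ($w{\left(p \right)} = \frac{p + 16}{p + \left(4 + \frac{1}{8} \cdot 13\right)} = \frac{16 + p}{p + \left(4 + \frac{13}{8}\right)} = \frac{16 + p}{p + \frac{45}{8}} = \frac{16 + p}{\frac{45}{8} + p}$)
$q - w{\left(h \right)} = 38241 - \frac{8 \left(16 + \frac{303}{2}\right)}{45 + 8 \cdot \frac{303}{2}} = 38241 - 8 \frac{1}{45 + 1212} \cdot \frac{335}{2} = 38241 - 8 \cdot \frac{1}{1257} \cdot \frac{335}{2} = 38241 - \frac{1340}{1257} = \frac{48067597}{1257}$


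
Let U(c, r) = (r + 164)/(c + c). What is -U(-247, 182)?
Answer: 173/247 ≈ 0.70041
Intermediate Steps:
U(c, r) = (164 + r)/(2*c) (U(c, r) = (164 + r)/((2*c)) = (164 + r)*(1/(2*c)) = (164 + r)/(2*c))
-U(-247, 182) = -(164 + 182)/(2*(-247)) = -(-1)*346/(2*247) = -1*(-173/247) = 173/247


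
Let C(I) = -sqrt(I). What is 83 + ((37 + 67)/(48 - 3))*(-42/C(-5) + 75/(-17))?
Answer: 3713/51 - 1456*I*sqrt(5)/75 ≈ 72.804 - 43.41*I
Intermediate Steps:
83 + ((37 + 67)/(48 - 3))*(-42/C(-5) + 75/(-17)) = 83 + ((37 + 67)/(48 - 3))*(-42*I*sqrt(5)/5 + 75/(-17)) = 83 + (104/45)*(-42*I*sqrt(5)/5 + 75*(-1/17)) = 83 + (104*(1/45))*(-42*I*sqrt(5)/5 - 75/17) = 83 + 104*(-42*I*sqrt(5)/5 - 75/17)/45 = 83 + 104*(-75/17 - 42*I*sqrt(5)/5)/45 = 83 + (-520/51 - 1456*I*sqrt(5)/75) = 3713/51 - 1456*I*sqrt(5)/75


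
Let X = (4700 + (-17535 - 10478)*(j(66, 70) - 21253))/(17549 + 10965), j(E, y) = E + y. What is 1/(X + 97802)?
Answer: 28514/3380281449 ≈ 8.4354e-6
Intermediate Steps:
X = 591555221/28514 (X = (4700 + (-17535 - 10478)*((66 + 70) - 21253))/(17549 + 10965) = (4700 - 28013*(136 - 21253))/28514 = (4700 - 28013*(-21117))*(1/28514) = (4700 + 591550521)*(1/28514) = 591555221*(1/28514) = 591555221/28514 ≈ 20746.)
1/(X + 97802) = 1/(591555221/28514 + 97802) = 1/(3380281449/28514) = 28514/3380281449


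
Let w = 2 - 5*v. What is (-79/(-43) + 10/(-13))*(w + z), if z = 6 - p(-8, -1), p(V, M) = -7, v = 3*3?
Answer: -17910/559 ≈ -32.039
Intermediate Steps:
v = 9
w = -43 (w = 2 - 5*9 = 2 - 45 = -43)
z = 13 (z = 6 - 1*(-7) = 6 + 7 = 13)
(-79/(-43) + 10/(-13))*(w + z) = (-79/(-43) + 10/(-13))*(-43 + 13) = (-79*(-1/43) + 10*(-1/13))*(-30) = (79/43 - 10/13)*(-30) = (597/559)*(-30) = -17910/559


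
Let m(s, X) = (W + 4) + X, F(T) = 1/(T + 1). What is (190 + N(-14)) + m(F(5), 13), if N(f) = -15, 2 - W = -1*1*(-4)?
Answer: 190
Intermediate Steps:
W = -2 (W = 2 - (-1*1)*(-4) = 2 - (-1)*(-4) = 2 - 1*4 = 2 - 4 = -2)
F(T) = 1/(1 + T)
m(s, X) = 2 + X (m(s, X) = (-2 + 4) + X = 2 + X)
(190 + N(-14)) + m(F(5), 13) = (190 - 15) + (2 + 13) = 175 + 15 = 190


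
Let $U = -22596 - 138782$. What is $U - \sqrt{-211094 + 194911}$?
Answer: $-161378 - i \sqrt{16183} \approx -1.6138 \cdot 10^{5} - 127.21 i$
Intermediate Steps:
$U = -161378$ ($U = -22596 - 138782 = -161378$)
$U - \sqrt{-211094 + 194911} = -161378 - \sqrt{-211094 + 194911} = -161378 - \sqrt{-16183} = -161378 - i \sqrt{16183}$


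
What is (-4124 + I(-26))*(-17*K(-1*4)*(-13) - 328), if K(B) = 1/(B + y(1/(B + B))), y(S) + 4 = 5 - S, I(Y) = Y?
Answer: 38644800/23 ≈ 1.6802e+6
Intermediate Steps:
y(S) = 1 - S (y(S) = -4 + (5 - S) = 1 - S)
K(B) = 1/(1 + B - 1/(2*B)) (K(B) = 1/(B + (1 - 1/(B + B))) = 1/(B + (1 - 1/(2*B))) = 1/(1 + B - 1/(2*B)))
(-4124 + I(-26))*(-17*K(-1*4)*(-13) - 328) = (-4124 - 26)*(-34*(-1*4)/(-1 + 2*(-1*4)*(1 - 1*4))*(-13) - 328) = -4150*(-34*(-4)/(-1 + 2*(-4)*(1 - 4))*(-13) - 328) = -4150*(-34*(-4)/(-1 + 2*(-4)*(-3))*(-13) - 328) = -4150*(-34*(-4)/(-1 + 24)*(-13) - 328) = -4150*(-34*(-4)/23*(-13) - 328) = -4150*(-17*(-8/23)*(-13) - 328) = -4150*((136/23)*(-13) - 328) = -4150*(-1768/23 - 328) = -4150*(-9312/23) = 38644800/23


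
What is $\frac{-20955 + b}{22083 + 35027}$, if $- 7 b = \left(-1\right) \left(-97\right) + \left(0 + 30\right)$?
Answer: $- \frac{73406}{199885} \approx -0.36724$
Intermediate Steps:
$b = - \frac{127}{7}$ ($b = - \frac{\left(-1\right) \left(-97\right) + \left(0 + 30\right)}{7} = - \frac{97 + 30}{7} = \left(- \frac{1}{7}\right) 127 = - \frac{127}{7} \approx -18.143$)
$\frac{-20955 + b}{22083 + 35027} = \frac{-20955 - \frac{127}{7}}{22083 + 35027} = - \frac{146812}{7 \cdot 57110} = \left(- \frac{146812}{7}\right) \frac{1}{57110} = - \frac{73406}{199885}$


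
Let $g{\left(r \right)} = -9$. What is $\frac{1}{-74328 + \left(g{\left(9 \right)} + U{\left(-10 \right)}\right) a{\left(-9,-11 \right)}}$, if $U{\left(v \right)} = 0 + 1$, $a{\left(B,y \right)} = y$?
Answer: $- \frac{1}{74240} \approx -1.347 \cdot 10^{-5}$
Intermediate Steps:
$U{\left(v \right)} = 1$
$\frac{1}{-74328 + \left(g{\left(9 \right)} + U{\left(-10 \right)}\right) a{\left(-9,-11 \right)}} = \frac{1}{-74328 + \left(-9 + 1\right) \left(-11\right)} = \frac{1}{-74328 - -88} = \frac{1}{-74328 + 88} = \frac{1}{-74240} = - \frac{1}{74240}$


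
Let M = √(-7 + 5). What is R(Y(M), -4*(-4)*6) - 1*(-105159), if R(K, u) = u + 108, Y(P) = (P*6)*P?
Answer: 105363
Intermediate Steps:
M = I*√2 (M = √(-2) = I*√2 ≈ 1.4142*I)
Y(P) = 6*P² (Y(P) = (6*P)*P = 6*P²)
R(K, u) = 108 + u
R(Y(M), -4*(-4)*6) - 1*(-105159) = (108 - 4*(-4)*6) - 1*(-105159) = (108 + 16*6) + 105159 = (108 + 96) + 105159 = 204 + 105159 = 105363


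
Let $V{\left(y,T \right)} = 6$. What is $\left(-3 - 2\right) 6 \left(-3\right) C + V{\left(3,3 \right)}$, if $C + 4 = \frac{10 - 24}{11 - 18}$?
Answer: $-174$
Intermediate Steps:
$C = -2$ ($C = -4 + \frac{10 - 24}{11 - 18} = -4 - \frac{14}{-7} = -4 - -2 = -4 + 2 = -2$)
$\left(-3 - 2\right) 6 \left(-3\right) C + V{\left(3,3 \right)} = \left(-3 - 2\right) 6 \left(-3\right) \left(-2\right) + 6 = \left(-5\right) \left(-18\right) \left(-2\right) + 6 = 90 \left(-2\right) + 6 = -180 + 6 = -174$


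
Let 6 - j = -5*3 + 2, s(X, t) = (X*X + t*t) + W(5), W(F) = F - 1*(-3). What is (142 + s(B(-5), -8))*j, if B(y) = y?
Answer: 4541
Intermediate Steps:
W(F) = 3 + F (W(F) = F + 3 = 3 + F)
s(X, t) = 8 + X**2 + t**2 (s(X, t) = (X*X + t*t) + (3 + 5) = (X**2 + t**2) + 8 = 8 + X**2 + t**2)
j = 19 (j = 6 - (-5*3 + 2) = 6 - (-15 + 2) = 6 - 1*(-13) = 6 + 13 = 19)
(142 + s(B(-5), -8))*j = (142 + (8 + (-5)**2 + (-8)**2))*19 = (142 + (8 + 25 + 64))*19 = (142 + 97)*19 = 239*19 = 4541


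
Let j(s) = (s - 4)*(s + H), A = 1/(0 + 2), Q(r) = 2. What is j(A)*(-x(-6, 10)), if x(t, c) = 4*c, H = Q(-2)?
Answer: 350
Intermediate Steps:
H = 2
A = ½ (A = 1/2 = ½ ≈ 0.50000)
j(s) = (-4 + s)*(2 + s) (j(s) = (s - 4)*(s + 2) = (-4 + s)*(2 + s))
j(A)*(-x(-6, 10)) = (-8 + (½)² - 2*½)*(-4*10) = (-8 + ¼ - 1)*(-1*40) = -35/4*(-40) = 350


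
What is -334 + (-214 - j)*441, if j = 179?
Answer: -173647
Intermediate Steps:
-334 + (-214 - j)*441 = -334 + (-214 - 1*179)*441 = -334 + (-214 - 179)*441 = -334 - 393*441 = -334 - 173313 = -173647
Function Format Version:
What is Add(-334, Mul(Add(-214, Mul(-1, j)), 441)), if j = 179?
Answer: -173647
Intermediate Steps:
Add(-334, Mul(Add(-214, Mul(-1, j)), 441)) = Add(-334, Mul(Add(-214, Mul(-1, 179)), 441)) = Add(-334, Mul(Add(-214, -179), 441)) = Add(-334, Mul(-393, 441)) = Add(-334, -173313) = -173647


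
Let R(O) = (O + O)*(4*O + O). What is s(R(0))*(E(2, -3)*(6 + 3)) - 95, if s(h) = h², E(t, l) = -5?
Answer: -95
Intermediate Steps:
R(O) = 10*O² (R(O) = (2*O)*(5*O) = 10*O²)
s(R(0))*(E(2, -3)*(6 + 3)) - 95 = (10*0²)²*(-5*(6 + 3)) - 95 = (10*0)²*(-5*9) - 95 = 0²*(-45) - 95 = 0*(-45) - 95 = 0 - 95 = -95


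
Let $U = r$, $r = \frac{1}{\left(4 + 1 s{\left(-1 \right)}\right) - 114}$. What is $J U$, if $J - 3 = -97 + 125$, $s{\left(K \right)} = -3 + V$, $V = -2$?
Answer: $- \frac{31}{115} \approx -0.26957$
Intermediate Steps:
$s{\left(K \right)} = -5$ ($s{\left(K \right)} = -3 - 2 = -5$)
$r = - \frac{1}{115}$ ($r = \frac{1}{\left(4 + 1 \left(-5\right)\right) - 114} = \frac{1}{\left(4 - 5\right) - 114} = \frac{1}{-1 - 114} = \frac{1}{-115} = - \frac{1}{115} \approx -0.0086956$)
$J = 31$ ($J = 3 + \left(-97 + 125\right) = 3 + 28 = 31$)
$U = - \frac{1}{115} \approx -0.0086956$
$J U = 31 \left(- \frac{1}{115}\right) = - \frac{31}{115}$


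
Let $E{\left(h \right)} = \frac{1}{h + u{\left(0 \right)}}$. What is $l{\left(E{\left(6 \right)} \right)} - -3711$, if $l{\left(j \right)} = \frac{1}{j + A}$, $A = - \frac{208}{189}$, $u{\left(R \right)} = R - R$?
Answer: $\frac{1309605}{353} \approx 3709.9$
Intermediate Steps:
$u{\left(R \right)} = 0$
$A = - \frac{208}{189}$ ($A = \left(-208\right) \frac{1}{189} = - \frac{208}{189} \approx -1.1005$)
$E{\left(h \right)} = \frac{1}{h}$ ($E{\left(h \right)} = \frac{1}{h + 0} = \frac{1}{h}$)
$l{\left(j \right)} = \frac{1}{- \frac{208}{189} + j}$ ($l{\left(j \right)} = \frac{1}{j - \frac{208}{189}} = \frac{1}{- \frac{208}{189} + j}$)
$l{\left(E{\left(6 \right)} \right)} - -3711 = \frac{189}{-208 + \frac{189}{6}} - -3711 = \frac{189}{-208 + 189 \cdot \frac{1}{6}} + 3711 = \frac{189}{-208 + \frac{63}{2}} + 3711 = \frac{189}{- \frac{353}{2}} + 3711 = 189 \left(- \frac{2}{353}\right) + 3711 = - \frac{378}{353} + 3711 = \frac{1309605}{353}$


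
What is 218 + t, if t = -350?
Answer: -132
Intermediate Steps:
218 + t = 218 - 350 = -132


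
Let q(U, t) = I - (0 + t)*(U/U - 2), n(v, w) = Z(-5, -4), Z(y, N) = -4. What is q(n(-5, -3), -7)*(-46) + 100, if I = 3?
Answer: 284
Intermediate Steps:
n(v, w) = -4
q(U, t) = 3 + t (q(U, t) = 3 - (0 + t)*(U/U - 2) = 3 - t*(1 - 2) = 3 - t*(-1) = 3 - (-1)*t = 3 + t)
q(n(-5, -3), -7)*(-46) + 100 = (3 - 7)*(-46) + 100 = -4*(-46) + 100 = 184 + 100 = 284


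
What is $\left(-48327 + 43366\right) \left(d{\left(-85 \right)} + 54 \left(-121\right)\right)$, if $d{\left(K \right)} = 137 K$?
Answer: $90186019$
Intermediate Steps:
$\left(-48327 + 43366\right) \left(d{\left(-85 \right)} + 54 \left(-121\right)\right) = \left(-48327 + 43366\right) \left(137 \left(-85\right) + 54 \left(-121\right)\right) = - 4961 \left(-11645 - 6534\right) = \left(-4961\right) \left(-18179\right) = 90186019$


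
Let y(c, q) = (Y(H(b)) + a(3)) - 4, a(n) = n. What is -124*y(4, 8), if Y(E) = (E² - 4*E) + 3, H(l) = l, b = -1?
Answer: -868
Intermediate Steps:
Y(E) = 3 + E² - 4*E
y(c, q) = 7 (y(c, q) = ((3 + (-1)² - 4*(-1)) + 3) - 4 = ((3 + 1 + 4) + 3) - 4 = (8 + 3) - 4 = 11 - 4 = 7)
-124*y(4, 8) = -124*7 = -868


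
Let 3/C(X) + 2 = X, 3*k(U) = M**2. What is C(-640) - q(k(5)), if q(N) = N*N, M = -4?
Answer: -54793/1926 ≈ -28.449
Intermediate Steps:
k(U) = 16/3 (k(U) = (1/3)*(-4)**2 = (1/3)*16 = 16/3)
C(X) = 3/(-2 + X)
q(N) = N**2
C(-640) - q(k(5)) = 3/(-2 - 640) - (16/3)**2 = 3/(-642) - 1*256/9 = 3*(-1/642) - 256/9 = -1/214 - 256/9 = -54793/1926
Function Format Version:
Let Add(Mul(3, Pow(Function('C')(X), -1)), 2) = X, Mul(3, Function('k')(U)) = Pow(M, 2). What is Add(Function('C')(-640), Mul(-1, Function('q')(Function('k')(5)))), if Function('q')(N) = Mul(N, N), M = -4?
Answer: Rational(-54793, 1926) ≈ -28.449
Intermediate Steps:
Function('k')(U) = Rational(16, 3) (Function('k')(U) = Mul(Rational(1, 3), Pow(-4, 2)) = Mul(Rational(1, 3), 16) = Rational(16, 3))
Function('C')(X) = Mul(3, Pow(Add(-2, X), -1))
Function('q')(N) = Pow(N, 2)
Add(Function('C')(-640), Mul(-1, Function('q')(Function('k')(5)))) = Add(Mul(3, Pow(Add(-2, -640), -1)), Mul(-1, Pow(Rational(16, 3), 2))) = Add(Mul(3, Pow(-642, -1)), Mul(-1, Rational(256, 9))) = Add(Mul(3, Rational(-1, 642)), Rational(-256, 9)) = Add(Rational(-1, 214), Rational(-256, 9)) = Rational(-54793, 1926)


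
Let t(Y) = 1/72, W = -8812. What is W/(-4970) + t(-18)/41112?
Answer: 13042044469/7355759040 ≈ 1.7730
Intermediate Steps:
t(Y) = 1/72
W/(-4970) + t(-18)/41112 = -8812/(-4970) + (1/72)/41112 = -8812*(-1/4970) + (1/72)*(1/41112) = 4406/2485 + 1/2960064 = 13042044469/7355759040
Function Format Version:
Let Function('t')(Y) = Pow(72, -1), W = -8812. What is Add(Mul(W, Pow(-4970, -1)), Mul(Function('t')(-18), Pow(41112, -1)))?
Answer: Rational(13042044469, 7355759040) ≈ 1.7730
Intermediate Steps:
Function('t')(Y) = Rational(1, 72)
Add(Mul(W, Pow(-4970, -1)), Mul(Function('t')(-18), Pow(41112, -1))) = Add(Mul(-8812, Pow(-4970, -1)), Mul(Rational(1, 72), Pow(41112, -1))) = Add(Mul(-8812, Rational(-1, 4970)), Mul(Rational(1, 72), Rational(1, 41112))) = Add(Rational(4406, 2485), Rational(1, 2960064)) = Rational(13042044469, 7355759040)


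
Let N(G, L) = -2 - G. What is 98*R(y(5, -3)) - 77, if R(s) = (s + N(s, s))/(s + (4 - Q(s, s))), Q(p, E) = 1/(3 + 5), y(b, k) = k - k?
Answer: -3955/31 ≈ -127.58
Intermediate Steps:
y(b, k) = 0
Q(p, E) = ⅛ (Q(p, E) = 1/8 = ⅛)
R(s) = -2/(31/8 + s) (R(s) = (s + (-2 - s))/(s + (4 - 1*⅛)) = -2/(s + (4 - ⅛)) = -2/(s + 31/8) = -2/(31/8 + s))
98*R(y(5, -3)) - 77 = 98*(-16/(31 + 8*0)) - 77 = 98*(-16/(31 + 0)) - 77 = 98*(-16/31) - 77 = -1568/31 - 77 = -3955/31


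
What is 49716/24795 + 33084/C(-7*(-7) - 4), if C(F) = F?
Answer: 406200/551 ≈ 737.21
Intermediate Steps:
49716/24795 + 33084/C(-7*(-7) - 4) = 49716/24795 + 33084/(-7*(-7) - 4) = 49716*(1/24795) + 33084/(49 - 4) = 5524/2755 + 33084/45 = 5524/2755 + 33084*(1/45) = 5524/2755 + 3676/5 = 406200/551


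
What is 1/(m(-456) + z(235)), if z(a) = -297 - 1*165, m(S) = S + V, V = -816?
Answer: -1/1734 ≈ -0.00057670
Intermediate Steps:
m(S) = -816 + S (m(S) = S - 816 = -816 + S)
z(a) = -462 (z(a) = -297 - 165 = -462)
1/(m(-456) + z(235)) = 1/((-816 - 456) - 462) = 1/(-1272 - 462) = 1/(-1734) = -1/1734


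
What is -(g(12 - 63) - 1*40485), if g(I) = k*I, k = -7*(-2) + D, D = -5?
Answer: 40944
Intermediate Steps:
k = 9 (k = -7*(-2) - 5 = 14 - 5 = 9)
g(I) = 9*I
-(g(12 - 63) - 1*40485) = -(9*(12 - 63) - 1*40485) = -(9*(-51) - 40485) = -(-459 - 40485) = -1*(-40944) = 40944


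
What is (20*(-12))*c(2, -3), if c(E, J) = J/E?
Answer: 360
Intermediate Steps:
(20*(-12))*c(2, -3) = (20*(-12))*(-3/2) = -(-720)/2 = -240*(-3/2) = 360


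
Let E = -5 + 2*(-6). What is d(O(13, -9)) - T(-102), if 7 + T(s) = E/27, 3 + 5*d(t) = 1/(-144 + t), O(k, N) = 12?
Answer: 41747/5940 ≈ 7.0281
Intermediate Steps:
E = -17 (E = -5 - 12 = -17)
d(t) = -3/5 + 1/(5*(-144 + t))
T(s) = -206/27 (T(s) = -7 - 17/27 = -206/27)
d(O(13, -9)) - T(-102) = (433 - 3*12)/(5*(-144 + 12)) - 1*(-206/27) = (1/5)*(433 - 36)/(-132) + 206/27 = (1/5)*(-1/132)*397 + 206/27 = -397/660 + 206/27 = 41747/5940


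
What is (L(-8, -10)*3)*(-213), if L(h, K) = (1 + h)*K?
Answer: -44730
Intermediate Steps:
L(h, K) = K*(1 + h)
(L(-8, -10)*3)*(-213) = (-10*(1 - 8)*3)*(-213) = (-10*(-7)*3)*(-213) = (70*3)*(-213) = 210*(-213) = -44730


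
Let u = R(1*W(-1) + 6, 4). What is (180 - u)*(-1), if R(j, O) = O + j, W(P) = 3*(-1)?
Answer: -173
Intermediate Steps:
W(P) = -3
u = 7 (u = 4 + (1*(-3) + 6) = 4 + (-3 + 6) = 4 + 3 = 7)
(180 - u)*(-1) = (180 - 1*7)*(-1) = (180 - 7)*(-1) = 173*(-1) = -173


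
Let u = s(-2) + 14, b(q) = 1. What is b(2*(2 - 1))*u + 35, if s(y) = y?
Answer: 47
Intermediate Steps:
u = 12 (u = -2 + 14 = 12)
b(2*(2 - 1))*u + 35 = 1*12 + 35 = 12 + 35 = 47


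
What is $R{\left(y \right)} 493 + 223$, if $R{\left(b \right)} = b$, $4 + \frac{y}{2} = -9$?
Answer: $-12595$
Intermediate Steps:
$y = -26$ ($y = -8 + 2 \left(-9\right) = -8 - 18 = -26$)
$R{\left(y \right)} 493 + 223 = \left(-26\right) 493 + 223 = -12818 + 223 = -12595$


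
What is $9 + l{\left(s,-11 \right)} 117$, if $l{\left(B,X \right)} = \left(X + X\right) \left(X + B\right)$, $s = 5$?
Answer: $15453$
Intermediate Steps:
$l{\left(B,X \right)} = 2 X \left(B + X\right)$
$9 + l{\left(s,-11 \right)} 117 = 9 + 2 \left(-11\right) \left(5 - 11\right) 117 = 9 + 2 \left(-11\right) \left(-6\right) 117 = 9 + 132 \cdot 117 = 9 + 15444 = 15453$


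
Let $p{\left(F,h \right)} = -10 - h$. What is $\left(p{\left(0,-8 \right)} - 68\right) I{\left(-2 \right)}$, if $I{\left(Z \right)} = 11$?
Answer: $-770$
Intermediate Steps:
$\left(p{\left(0,-8 \right)} - 68\right) I{\left(-2 \right)} = \left(\left(-10 - -8\right) - 68\right) 11 = \left(\left(-10 + 8\right) - 68\right) 11 = \left(-2 - 68\right) 11 = \left(-70\right) 11 = -770$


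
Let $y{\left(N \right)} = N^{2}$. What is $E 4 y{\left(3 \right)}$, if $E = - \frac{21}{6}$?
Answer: $-126$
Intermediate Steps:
$E = - \frac{7}{2}$ ($E = \left(-21\right) \frac{1}{6} = - \frac{7}{2} \approx -3.5$)
$E 4 y{\left(3 \right)} = \left(- \frac{7}{2}\right) 4 \cdot 3^{2} = \left(-14\right) 9 = -126$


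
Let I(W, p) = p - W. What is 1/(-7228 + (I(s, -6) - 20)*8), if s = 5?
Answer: -1/7476 ≈ -0.00013376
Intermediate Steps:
1/(-7228 + (I(s, -6) - 20)*8) = 1/(-7228 + ((-6 - 1*5) - 20)*8) = 1/(-7228 + ((-6 - 5) - 20)*8) = 1/(-7228 + (-11 - 20)*8) = 1/(-7228 - 31*8) = 1/(-7228 - 248) = 1/(-7476) = -1/7476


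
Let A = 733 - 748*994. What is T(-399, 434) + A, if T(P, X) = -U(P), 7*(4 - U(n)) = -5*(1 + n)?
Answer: -5197491/7 ≈ -7.4250e+5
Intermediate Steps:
U(n) = 33/7 + 5*n/7 (U(n) = 4 - (-5)*(1 + n)/7 = 4 - (-5 - 5*n)/7 = 4 + (5/7 + 5*n/7) = 33/7 + 5*n/7)
T(P, X) = -33/7 - 5*P/7 (T(P, X) = -(33/7 + 5*P/7) = -33/7 - 5*P/7)
A = -742779 (A = 733 - 743512 = -742779)
T(-399, 434) + A = (-33/7 - 5/7*(-399)) - 742779 = (-33/7 + 285) - 742779 = 1962/7 - 742779 = -5197491/7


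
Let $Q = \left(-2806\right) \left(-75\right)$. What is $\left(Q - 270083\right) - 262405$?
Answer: $-322038$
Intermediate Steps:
$Q = 210450$
$\left(Q - 270083\right) - 262405 = \left(210450 - 270083\right) - 262405 = -59633 - 262405 = -322038$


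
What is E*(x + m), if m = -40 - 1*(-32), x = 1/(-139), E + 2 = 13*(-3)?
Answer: 45633/139 ≈ 328.29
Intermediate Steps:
E = -41 (E = -2 + 13*(-3) = -2 - 39 = -41)
x = -1/139 ≈ -0.0071942
m = -8 (m = -40 + 32 = -8)
E*(x + m) = -41*(-1/139 - 8) = -41*(-1113/139) = 45633/139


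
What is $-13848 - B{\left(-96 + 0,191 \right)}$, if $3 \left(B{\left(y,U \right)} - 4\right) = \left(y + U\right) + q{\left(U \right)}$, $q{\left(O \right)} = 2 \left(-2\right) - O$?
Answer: $- \frac{41456}{3} \approx -13819.0$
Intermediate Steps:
$q{\left(O \right)} = -4 - O$
$B{\left(y,U \right)} = \frac{8}{3} + \frac{y}{3}$ ($B{\left(y,U \right)} = 4 + \frac{\left(y + U\right) - \left(4 + U\right)}{3} = 4 + \frac{\left(U + y\right) - \left(4 + U\right)}{3} = 4 + \frac{-4 + y}{3} = 4 + \left(- \frac{4}{3} + \frac{y}{3}\right) = \frac{8}{3} + \frac{y}{3}$)
$-13848 - B{\left(-96 + 0,191 \right)} = -13848 - \left(\frac{8}{3} + \frac{-96 + 0}{3}\right) = -13848 - \left(\frac{8}{3} + \frac{1}{3} \left(-96\right)\right) = -13848 - \left(\frac{8}{3} - 32\right) = -13848 - - \frac{88}{3} = -13848 + \frac{88}{3} = - \frac{41456}{3}$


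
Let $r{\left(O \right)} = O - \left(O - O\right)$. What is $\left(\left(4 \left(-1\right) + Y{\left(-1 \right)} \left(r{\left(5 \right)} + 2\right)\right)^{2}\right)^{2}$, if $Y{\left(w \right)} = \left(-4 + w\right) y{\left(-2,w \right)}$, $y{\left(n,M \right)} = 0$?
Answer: $256$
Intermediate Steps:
$r{\left(O \right)} = O$ ($r{\left(O \right)} = O - 0 = O + 0 = O$)
$Y{\left(w \right)} = 0$ ($Y{\left(w \right)} = \left(-4 + w\right) 0 = 0$)
$\left(\left(4 \left(-1\right) + Y{\left(-1 \right)} \left(r{\left(5 \right)} + 2\right)\right)^{2}\right)^{2} = \left(\left(4 \left(-1\right) + 0 \left(5 + 2\right)\right)^{2}\right)^{2} = \left(\left(-4 + 0 \cdot 7\right)^{2}\right)^{2} = \left(\left(-4 + 0\right)^{2}\right)^{2} = \left(\left(-4\right)^{2}\right)^{2} = 16^{2} = 256$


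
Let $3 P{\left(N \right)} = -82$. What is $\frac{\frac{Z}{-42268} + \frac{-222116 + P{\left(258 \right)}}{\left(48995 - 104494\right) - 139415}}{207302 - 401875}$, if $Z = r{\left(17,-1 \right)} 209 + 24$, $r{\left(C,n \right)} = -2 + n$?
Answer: $- \frac{14260631333}{2404520959178244} \approx -5.9308 \cdot 10^{-6}$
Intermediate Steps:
$Z = -603$ ($Z = \left(-2 - 1\right) 209 + 24 = \left(-3\right) 209 + 24 = -627 + 24 = -603$)
$P{\left(N \right)} = - \frac{82}{3}$ ($P{\left(N \right)} = \frac{1}{3} \left(-82\right) = - \frac{82}{3}$)
$\frac{\frac{Z}{-42268} + \frac{-222116 + P{\left(258 \right)}}{\left(48995 - 104494\right) - 139415}}{207302 - 401875} = \frac{- \frac{603}{-42268} + \frac{-222116 - \frac{82}{3}}{\left(48995 - 104494\right) - 139415}}{207302 - 401875} = \frac{\left(-603\right) \left(- \frac{1}{42268}\right) - \frac{666430}{3 \left(\left(48995 - 104494\right) - 139415\right)}}{-194573} = \left(\frac{603}{42268} - \frac{666430}{3 \left(-55499 - 139415\right)}\right) \left(- \frac{1}{194573}\right) = \left(\frac{603}{42268} - \frac{666430}{3 \left(-194914\right)}\right) \left(- \frac{1}{194573}\right) = \left(\frac{603}{42268} - - \frac{333215}{292371}\right) \left(- \frac{1}{194573}\right) = \left(\frac{603}{42268} + \frac{333215}{292371}\right) \left(- \frac{1}{194573}\right) = \frac{14260631333}{12357937428} \left(- \frac{1}{194573}\right) = - \frac{14260631333}{2404520959178244}$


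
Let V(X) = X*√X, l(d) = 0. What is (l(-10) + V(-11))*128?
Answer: -1408*I*√11 ≈ -4669.8*I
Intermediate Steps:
V(X) = X^(3/2)
(l(-10) + V(-11))*128 = (0 + (-11)^(3/2))*128 = (0 - 11*I*√11)*128 = -11*I*√11*128 = -1408*I*√11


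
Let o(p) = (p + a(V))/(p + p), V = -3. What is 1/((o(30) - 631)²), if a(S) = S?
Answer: 400/159037321 ≈ 2.5151e-6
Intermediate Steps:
o(p) = (-3 + p)/(2*p) (o(p) = (p - 3)/(p + p) = (-3 + p)/((2*p)) = (-3 + p)*(1/(2*p)) = (-3 + p)/(2*p))
1/((o(30) - 631)²) = 1/(((½)*(-3 + 30)/30 - 631)²) = 1/(((½)*(1/30)*27 - 631)²) = 1/((9/20 - 631)²) = 1/((-12611/20)²) = 1/(159037321/400) = 400/159037321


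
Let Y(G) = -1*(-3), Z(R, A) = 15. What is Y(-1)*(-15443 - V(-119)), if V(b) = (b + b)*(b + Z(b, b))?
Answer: -120585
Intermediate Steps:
Y(G) = 3
V(b) = 2*b*(15 + b) (V(b) = (b + b)*(b + 15) = (2*b)*(15 + b) = 2*b*(15 + b))
Y(-1)*(-15443 - V(-119)) = 3*(-15443 - 2*(-119)*(15 - 119)) = 3*(-15443 - 2*(-119)*(-104)) = 3*(-15443 - 1*24752) = 3*(-15443 - 24752) = 3*(-40195) = -120585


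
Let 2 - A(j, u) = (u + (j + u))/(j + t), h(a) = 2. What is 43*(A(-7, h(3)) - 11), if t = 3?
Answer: -1677/4 ≈ -419.25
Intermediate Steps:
A(j, u) = 2 - (j + 2*u)/(3 + j) (A(j, u) = 2 - (u + (j + u))/(j + 3) = 2 - (j + 2*u)/(3 + j))
43*(A(-7, h(3)) - 11) = 43*((6 - 7 - 2*2)/(3 - 7) - 11) = 43*((6 - 7 - 4)/(-4) - 11) = 43*(-¼*(-5) - 11) = 43*(5/4 - 11) = 43*(-39/4) = -1677/4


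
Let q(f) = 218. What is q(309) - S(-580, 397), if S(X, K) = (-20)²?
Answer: -182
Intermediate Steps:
S(X, K) = 400
q(309) - S(-580, 397) = 218 - 1*400 = 218 - 400 = -182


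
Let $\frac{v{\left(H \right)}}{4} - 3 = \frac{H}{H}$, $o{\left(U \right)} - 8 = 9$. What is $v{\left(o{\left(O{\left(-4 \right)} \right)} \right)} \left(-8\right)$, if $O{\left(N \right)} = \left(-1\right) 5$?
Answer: $-128$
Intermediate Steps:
$O{\left(N \right)} = -5$
$o{\left(U \right)} = 17$ ($o{\left(U \right)} = 8 + 9 = 17$)
$v{\left(H \right)} = 16$ ($v{\left(H \right)} = 12 + 4 \frac{H}{H} = 12 + 4 \cdot 1 = 12 + 4 = 16$)
$v{\left(o{\left(O{\left(-4 \right)} \right)} \right)} \left(-8\right) = 16 \left(-8\right) = -128$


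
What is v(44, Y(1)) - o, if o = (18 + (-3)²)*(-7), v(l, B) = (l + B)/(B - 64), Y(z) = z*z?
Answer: 1318/7 ≈ 188.29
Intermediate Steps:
Y(z) = z²
v(l, B) = (B + l)/(-64 + B)
o = -189 (o = (18 + 9)*(-7) = 27*(-7) = -189)
v(44, Y(1)) - o = (1² + 44)/(-64 + 1²) - 1*(-189) = (1 + 44)/(-64 + 1) + 189 = 45/(-63) + 189 = -1/63*45 + 189 = -5/7 + 189 = 1318/7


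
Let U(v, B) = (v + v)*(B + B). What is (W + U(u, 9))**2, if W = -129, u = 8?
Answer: 25281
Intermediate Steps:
U(v, B) = 4*B*v (U(v, B) = (2*v)*(2*B) = 4*B*v)
(W + U(u, 9))**2 = (-129 + 4*9*8)**2 = (-129 + 288)**2 = 159**2 = 25281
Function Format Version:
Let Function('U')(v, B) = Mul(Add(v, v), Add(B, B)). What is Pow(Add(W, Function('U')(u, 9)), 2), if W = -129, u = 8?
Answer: 25281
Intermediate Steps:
Function('U')(v, B) = Mul(4, B, v) (Function('U')(v, B) = Mul(Mul(2, v), Mul(2, B)) = Mul(4, B, v))
Pow(Add(W, Function('U')(u, 9)), 2) = Pow(Add(-129, Mul(4, 9, 8)), 2) = Pow(Add(-129, 288), 2) = Pow(159, 2) = 25281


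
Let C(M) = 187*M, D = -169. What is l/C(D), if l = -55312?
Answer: 55312/31603 ≈ 1.7502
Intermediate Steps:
l/C(D) = -55312/(187*(-169)) = -55312/(-31603) = -55312*(-1/31603) = 55312/31603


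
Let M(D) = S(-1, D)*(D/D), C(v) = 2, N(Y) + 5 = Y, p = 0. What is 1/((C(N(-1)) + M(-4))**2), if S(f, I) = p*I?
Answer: 1/4 ≈ 0.25000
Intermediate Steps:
N(Y) = -5 + Y
S(f, I) = 0 (S(f, I) = 0*I = 0)
M(D) = 0 (M(D) = 0*(D/D) = 0*1 = 0)
1/((C(N(-1)) + M(-4))**2) = 1/((2 + 0)**2) = 1/(2**2) = 1/4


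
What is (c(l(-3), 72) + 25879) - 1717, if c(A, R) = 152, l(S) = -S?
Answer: 24314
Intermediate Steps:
(c(l(-3), 72) + 25879) - 1717 = (152 + 25879) - 1717 = 26031 - 1717 = 24314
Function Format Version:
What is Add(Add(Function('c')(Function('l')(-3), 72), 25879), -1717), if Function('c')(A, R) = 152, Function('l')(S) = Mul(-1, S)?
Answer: 24314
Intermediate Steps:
Add(Add(Function('c')(Function('l')(-3), 72), 25879), -1717) = Add(Add(152, 25879), -1717) = Add(26031, -1717) = 24314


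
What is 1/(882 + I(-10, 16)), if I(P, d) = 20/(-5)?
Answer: 1/878 ≈ 0.0011390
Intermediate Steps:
I(P, d) = -4 (I(P, d) = 20*(-⅕) = -4)
1/(882 + I(-10, 16)) = 1/(882 - 4) = 1/878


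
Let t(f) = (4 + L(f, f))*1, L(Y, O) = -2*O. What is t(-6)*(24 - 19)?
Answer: 80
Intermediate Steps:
t(f) = 4 - 2*f (t(f) = (4 - 2*f)*1 = 4 - 2*f)
t(-6)*(24 - 19) = (4 - 2*(-6))*(24 - 19) = (4 + 12)*5 = 16*5 = 80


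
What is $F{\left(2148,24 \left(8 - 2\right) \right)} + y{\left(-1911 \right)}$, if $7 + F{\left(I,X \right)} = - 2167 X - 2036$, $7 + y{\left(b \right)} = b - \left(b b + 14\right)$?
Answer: $-3967944$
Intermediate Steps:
$y{\left(b \right)} = -21 + b - b^{2}$ ($y{\left(b \right)} = -7 - \left(14 - b + b b\right) = -7 - \left(14 + b^{2} - b\right) = -21 + b - b^{2}$)
$F{\left(I,X \right)} = -2043 - 2167 X$ ($F{\left(I,X \right)} = -7 - \left(2036 + 2167 X\right) = -2043 - 2167 X$)
$F{\left(2148,24 \left(8 - 2\right) \right)} + y{\left(-1911 \right)} = \left(-2043 - 2167 \cdot 24 \left(8 - 2\right)\right) - 3653853 = \left(-2043 - 2167 \cdot 24 \cdot 6\right) - 3653853 = \left(-2043 - 312048\right) - 3653853 = -314091 - 3653853 = -3967944$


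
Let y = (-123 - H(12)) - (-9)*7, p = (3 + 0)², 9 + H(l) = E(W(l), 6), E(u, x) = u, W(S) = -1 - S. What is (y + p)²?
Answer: 841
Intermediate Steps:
H(l) = -10 - l (H(l) = -9 + (-1 - l) = -10 - l)
p = 9 (p = 3² = 9)
y = -38 (y = (-123 - (-10 - 1*12)) - (-9)*7 = (-123 - (-10 - 12)) - 1*(-63) = (-123 - 1*(-22)) + 63 = (-123 + 22) + 63 = -101 + 63 = -38)
(y + p)² = (-38 + 9)² = (-29)² = 841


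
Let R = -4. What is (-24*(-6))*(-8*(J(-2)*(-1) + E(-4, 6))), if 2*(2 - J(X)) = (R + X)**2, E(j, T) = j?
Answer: -13824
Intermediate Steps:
J(X) = 2 - (-4 + X)**2/2
(-24*(-6))*(-8*(J(-2)*(-1) + E(-4, 6))) = (-24*(-6))*(-8*((2 - (-4 - 2)**2/2)*(-1) - 4)) = 144*(-8*((2 - 1/2*(-6)**2)*(-1) - 4)) = 144*(-8*((2 - 1/2*36)*(-1) - 4)) = 144*(-8*((2 - 18)*(-1) - 4)) = 144*(-8*(-16*(-1) - 4)) = 144*(-8*(16 - 4)) = 144*(-8*12) = 144*(-96) = -13824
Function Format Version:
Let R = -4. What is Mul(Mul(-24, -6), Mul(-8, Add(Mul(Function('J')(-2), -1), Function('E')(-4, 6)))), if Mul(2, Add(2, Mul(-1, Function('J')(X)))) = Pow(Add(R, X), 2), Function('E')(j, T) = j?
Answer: -13824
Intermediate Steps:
Function('J')(X) = Add(2, Mul(Rational(-1, 2), Pow(Add(-4, X), 2)))
Mul(Mul(-24, -6), Mul(-8, Add(Mul(Function('J')(-2), -1), Function('E')(-4, 6)))) = Mul(Mul(-24, -6), Mul(-8, Add(Mul(Add(2, Mul(Rational(-1, 2), Pow(Add(-4, -2), 2))), -1), -4))) = Mul(144, Mul(-8, Add(Mul(Add(2, Mul(Rational(-1, 2), Pow(-6, 2))), -1), -4))) = Mul(144, Mul(-8, Add(Mul(Add(2, Mul(Rational(-1, 2), 36)), -1), -4))) = Mul(144, Mul(-8, Add(Mul(Add(2, -18), -1), -4))) = Mul(144, Mul(-8, Add(Mul(-16, -1), -4))) = Mul(144, Mul(-8, Add(16, -4))) = Mul(144, Mul(-8, 12)) = Mul(144, -96) = -13824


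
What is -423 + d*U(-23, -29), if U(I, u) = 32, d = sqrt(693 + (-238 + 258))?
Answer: -423 + 32*sqrt(713) ≈ 431.47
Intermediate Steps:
d = sqrt(713) (d = sqrt(693 + 20) = sqrt(713) ≈ 26.702)
-423 + d*U(-23, -29) = -423 + sqrt(713)*32 = -423 + 32*sqrt(713)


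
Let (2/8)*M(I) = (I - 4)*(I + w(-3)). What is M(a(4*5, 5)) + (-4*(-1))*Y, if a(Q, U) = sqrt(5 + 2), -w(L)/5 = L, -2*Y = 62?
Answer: -336 + 44*sqrt(7) ≈ -219.59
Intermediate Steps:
Y = -31 (Y = -1/2*62 = -31)
w(L) = -5*L
a(Q, U) = sqrt(7)
M(I) = 4*(-4 + I)*(15 + I) (M(I) = 4*((I - 4)*(I - 5*(-3))) = 4*((-4 + I)*(I + 15)) = 4*((-4 + I)*(15 + I)) = 4*(-4 + I)*(15 + I))
M(a(4*5, 5)) + (-4*(-1))*Y = (-240 + 4*(sqrt(7))**2 + 44*sqrt(7)) - 4*(-1)*(-31) = (-240 + 4*7 + 44*sqrt(7)) + 4*(-31) = (-240 + 28 + 44*sqrt(7)) - 124 = (-212 + 44*sqrt(7)) - 124 = -336 + 44*sqrt(7)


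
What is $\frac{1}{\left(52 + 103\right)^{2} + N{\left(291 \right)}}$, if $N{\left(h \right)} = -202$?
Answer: $\frac{1}{23823} \approx 4.1976 \cdot 10^{-5}$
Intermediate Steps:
$\frac{1}{\left(52 + 103\right)^{2} + N{\left(291 \right)}} = \frac{1}{\left(52 + 103\right)^{2} - 202} = \frac{1}{155^{2} - 202} = \frac{1}{24025 - 202} = \frac{1}{23823}$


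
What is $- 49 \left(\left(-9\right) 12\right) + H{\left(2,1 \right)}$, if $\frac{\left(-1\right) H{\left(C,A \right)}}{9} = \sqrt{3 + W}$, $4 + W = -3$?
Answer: $5292 - 18 i \approx 5292.0 - 18.0 i$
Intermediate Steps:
$W = -7$ ($W = -4 - 3 = -7$)
$H{\left(C,A \right)} = - 18 i$ ($H{\left(C,A \right)} = - 9 \sqrt{3 - 7} = - 9 \sqrt{-4} = - 9 \cdot 2 i = - 18 i$)
$- 49 \left(\left(-9\right) 12\right) + H{\left(2,1 \right)} = - 49 \left(\left(-9\right) 12\right) - 18 i = \left(-49\right) \left(-108\right) - 18 i = 5292 - 18 i$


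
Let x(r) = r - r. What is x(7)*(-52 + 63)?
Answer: 0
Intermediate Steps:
x(r) = 0
x(7)*(-52 + 63) = 0*(-52 + 63) = 0*11 = 0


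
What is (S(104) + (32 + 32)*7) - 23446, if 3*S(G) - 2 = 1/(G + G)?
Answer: -4783445/208 ≈ -22997.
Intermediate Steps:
S(G) = ⅔ + 1/(6*G) (S(G) = ⅔ + 1/(3*(G + G)) = ⅔ + 1/(3*((2*G))) = ⅔ + (1/(2*G))/3 = ⅔ + 1/(6*G))
(S(104) + (32 + 32)*7) - 23446 = ((⅙)*(1 + 4*104)/104 + (32 + 32)*7) - 23446 = ((⅙)*(1/104)*(1 + 416) + 64*7) - 23446 = ((⅙)*(1/104)*417 + 448) - 23446 = (139/208 + 448) - 23446 = 93323/208 - 23446 = -4783445/208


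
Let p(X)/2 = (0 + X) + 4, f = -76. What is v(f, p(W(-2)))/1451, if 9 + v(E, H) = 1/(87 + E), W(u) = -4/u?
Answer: -98/15961 ≈ -0.0061400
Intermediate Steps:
p(X) = 8 + 2*X (p(X) = 2*((0 + X) + 4) = 2*(X + 4) = 2*(4 + X) = 8 + 2*X)
v(E, H) = -9 + 1/(87 + E)
v(f, p(W(-2)))/1451 = ((-782 - 9*(-76))/(87 - 76))/1451 = ((-782 + 684)/11)*(1/1451) = ((1/11)*(-98))*(1/1451) = -98/11*1/1451 = -98/15961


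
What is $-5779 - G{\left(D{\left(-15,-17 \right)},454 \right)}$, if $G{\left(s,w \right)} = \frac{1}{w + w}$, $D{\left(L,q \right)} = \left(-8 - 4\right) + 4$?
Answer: $- \frac{5247333}{908} \approx -5779.0$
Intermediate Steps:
$D{\left(L,q \right)} = -8$ ($D{\left(L,q \right)} = -12 + 4 = -8$)
$G{\left(s,w \right)} = \frac{1}{2 w}$
$-5779 - G{\left(D{\left(-15,-17 \right)},454 \right)} = -5779 - \frac{1}{2 \cdot 454} = -5779 - \frac{1}{2} \cdot \frac{1}{454} = -5779 - \frac{1}{908} = - \frac{5247333}{908}$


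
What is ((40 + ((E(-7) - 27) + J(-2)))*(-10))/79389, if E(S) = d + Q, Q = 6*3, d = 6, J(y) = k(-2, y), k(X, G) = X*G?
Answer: -410/79389 ≈ -0.0051644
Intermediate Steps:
k(X, G) = G*X
J(y) = -2*y (J(y) = y*(-2) = -2*y)
Q = 18
E(S) = 24 (E(S) = 6 + 18 = 24)
((40 + ((E(-7) - 27) + J(-2)))*(-10))/79389 = ((40 + ((24 - 27) - 2*(-2)))*(-10))/79389 = ((40 + (-3 + 4))*(-10))*(1/79389) = ((40 + 1)*(-10))*(1/79389) = (41*(-10))*(1/79389) = -410*1/79389 = -410/79389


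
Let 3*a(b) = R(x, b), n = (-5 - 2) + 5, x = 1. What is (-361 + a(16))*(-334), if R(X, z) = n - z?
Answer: 122578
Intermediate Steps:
n = -2 (n = -7 + 5 = -2)
R(X, z) = -2 - z
a(b) = -⅔ - b/3 (a(b) = (-2 - b)/3 = -⅔ - b/3)
(-361 + a(16))*(-334) = (-361 + (-⅔ - ⅓*16))*(-334) = (-361 + (-⅔ - 16/3))*(-334) = (-361 - 6)*(-334) = -367*(-334) = 122578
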